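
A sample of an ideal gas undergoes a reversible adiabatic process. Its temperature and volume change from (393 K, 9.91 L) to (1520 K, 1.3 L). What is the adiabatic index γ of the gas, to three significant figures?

γ ≈ 1.67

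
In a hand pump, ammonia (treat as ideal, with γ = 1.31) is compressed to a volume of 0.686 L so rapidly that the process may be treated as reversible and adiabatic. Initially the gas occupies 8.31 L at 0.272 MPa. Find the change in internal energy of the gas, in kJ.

P₂ = P₁(V₁/V₂)^γ = 0.272×(8.31/0.686)^(1.31) = 7.139 MPa.
For a reversible adiabat, W_by_gas = (P₁V₁ − P₂V₂)/(γ−1).
W_by = (272000×0.00831 − 7.139×10^6×0.000686) / (0.31) = -8507 J.
Q = 0 ⇒ ΔU = −W_by = 8507 J.

ΔU ≈ 8.51 kJ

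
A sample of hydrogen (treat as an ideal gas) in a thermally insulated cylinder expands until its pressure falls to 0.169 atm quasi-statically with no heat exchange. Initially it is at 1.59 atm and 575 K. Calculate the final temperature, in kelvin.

T₂ ≈ 303 K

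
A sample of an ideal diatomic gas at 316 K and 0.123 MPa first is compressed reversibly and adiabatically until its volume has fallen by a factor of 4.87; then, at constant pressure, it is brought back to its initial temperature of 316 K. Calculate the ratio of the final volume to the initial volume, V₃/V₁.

For a diatomic ideal gas γ = 7/5.
Adiabatic step: V₂/V₁ = 0.2053; T₂ = T₁·4.87^(2/5) = 595.2 K.
Isobaric step: V₃/V₂ = T₃/T₂ = 316/595.2.
V₃/V₁ = (V₂/V₁)(V₃/V₂) = 0.2053 × (316/595.2) = 0.109.

V₃/V₁ ≈ 0.109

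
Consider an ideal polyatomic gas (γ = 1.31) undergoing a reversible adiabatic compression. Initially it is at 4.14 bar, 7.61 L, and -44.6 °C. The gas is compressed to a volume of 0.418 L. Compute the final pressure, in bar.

Since PV^γ is constant along a reversible adiabat, P₂ = P₁ (V₁/V₂)^γ.
P₂ = 4.14 × (7.61/0.418)^(1.31) = 185.3 bar.

P₂ ≈ 185 bar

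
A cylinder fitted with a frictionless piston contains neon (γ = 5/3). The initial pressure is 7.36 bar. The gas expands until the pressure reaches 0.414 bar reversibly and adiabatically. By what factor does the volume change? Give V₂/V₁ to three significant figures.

From PV^γ = const, V₂/V₁ = (P₁/P₂)^(1/γ).
V₂/V₁ = (7.36/0.414)^(3/5) = 5.622.

V₂/V₁ ≈ 5.62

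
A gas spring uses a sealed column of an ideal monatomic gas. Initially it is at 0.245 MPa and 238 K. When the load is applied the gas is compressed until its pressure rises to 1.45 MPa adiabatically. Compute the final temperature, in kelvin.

T₂ ≈ 485 K

Adiabatic: T₂/T₁ = (P₂/P₁)^((γ−1)/γ).
For a monatomic ideal gas γ = 5/3, so (γ−1)/γ = 2/5.
T₂ = 238 × (1.45/0.245)^(2/5) = 484.7 K.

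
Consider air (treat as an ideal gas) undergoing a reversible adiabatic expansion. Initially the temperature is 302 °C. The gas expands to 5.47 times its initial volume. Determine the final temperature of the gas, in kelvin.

Adiabatic: T₁V₁^(γ−1) = T₂V₂^(γ−1) ⇒ T₂ = T₁ (V₁/V₂)^(γ−1).
For a diatomic ideal gas γ = 7/5, so γ−1 = 2/5.
T₁ = 302 °C = 575.1 K.
T₂ = 575.1 × (1/5.47)^(2/5) = 291.5 K.

T₂ ≈ 291 K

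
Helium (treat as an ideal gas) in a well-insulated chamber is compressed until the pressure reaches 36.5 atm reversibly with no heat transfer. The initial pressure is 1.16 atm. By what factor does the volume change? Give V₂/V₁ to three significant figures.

V₂/V₁ ≈ 0.126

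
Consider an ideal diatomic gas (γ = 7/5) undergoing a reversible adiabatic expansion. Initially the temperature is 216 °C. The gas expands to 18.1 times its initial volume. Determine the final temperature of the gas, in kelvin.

T₂ ≈ 154 K

Adiabatic: T₁V₁^(γ−1) = T₂V₂^(γ−1) ⇒ T₂ = T₁ (V₁/V₂)^(γ−1).
T₁ = 216 °C = 489.1 K.
T₂ = 489.1 × (1/18.1)^(2/5) = 153.6 K.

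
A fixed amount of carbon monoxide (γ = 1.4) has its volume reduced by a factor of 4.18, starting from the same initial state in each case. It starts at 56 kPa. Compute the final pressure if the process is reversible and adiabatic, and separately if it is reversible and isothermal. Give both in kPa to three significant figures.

adiabatic: 415 kPa; isothermal: 234 kPa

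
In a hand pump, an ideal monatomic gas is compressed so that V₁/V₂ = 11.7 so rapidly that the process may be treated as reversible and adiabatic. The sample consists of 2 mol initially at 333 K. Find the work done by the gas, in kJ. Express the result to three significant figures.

W ≈ -34.5 kJ

Adiabatic: T₁V₁^(γ−1) = T₂V₂^(γ−1) ⇒ T₂ = T₁ (V₁/V₂)^(γ−1).
γ = 5/3 for a monatomic ideal gas, so γ−1 = 2/3.
T₂ = 333 × 11.7^(2/3) = 1716 K.
Q = 0, so ΔU = W_on_gas = nCᵥΔT with Cᵥ = R/(γ−1) = 12.47 J/(mol·K).
ΔU = 2 × 12.47 × (1716 − 333) = 34500 J.
Work done by the gas = −ΔU = -34500 J.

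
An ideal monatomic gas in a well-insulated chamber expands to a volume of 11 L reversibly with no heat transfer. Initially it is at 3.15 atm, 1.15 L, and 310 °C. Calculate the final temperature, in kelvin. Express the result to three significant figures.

T₂ ≈ 129 K

For a reversible adiabat TV^(γ−1) is constant, so T₂ = T₁ (V₁/V₂)^(γ−1).
γ = 5/3 for a monatomic ideal gas.
T₁ = 310 °C = 583.1 K.
T₂ = 583.1 × (1.15/11)^(2/3) = 129.4 K.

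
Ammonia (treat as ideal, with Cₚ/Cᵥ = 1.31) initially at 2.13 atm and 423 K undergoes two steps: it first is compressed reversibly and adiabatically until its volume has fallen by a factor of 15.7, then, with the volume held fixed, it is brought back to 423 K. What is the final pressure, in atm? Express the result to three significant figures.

P₃ ≈ 33.4 atm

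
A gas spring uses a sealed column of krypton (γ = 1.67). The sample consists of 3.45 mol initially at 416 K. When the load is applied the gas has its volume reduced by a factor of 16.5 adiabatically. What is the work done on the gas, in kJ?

For a reversible adiabat TV^(γ−1) is constant, so T₂ = T₁ (V₁/V₂)^(γ−1).
T₂ = 416 × 16.5^(0.67) = 2721 K.
Q = 0, so ΔU = W_on_gas = nCᵥΔT with Cᵥ = R/(γ−1) = 12.41 J/(mol·K).
ΔU = 3.45 × 12.41 × (2721 − 416) = 98700 J.

W ≈ 98.7 kJ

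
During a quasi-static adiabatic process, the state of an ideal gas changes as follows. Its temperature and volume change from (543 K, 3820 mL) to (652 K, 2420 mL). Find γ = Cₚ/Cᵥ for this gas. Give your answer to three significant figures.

γ ≈ 1.40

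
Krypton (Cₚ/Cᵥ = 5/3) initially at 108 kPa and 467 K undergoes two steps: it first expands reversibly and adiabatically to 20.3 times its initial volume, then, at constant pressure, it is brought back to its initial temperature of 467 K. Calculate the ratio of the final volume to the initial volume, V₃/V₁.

V₃/V₁ ≈ 151

Adiabatic step: V₂/V₁ = 20.3; T₂ = T₁·(1/20.3)^(2/3) = 62.76 K.
Isobaric step: V₃/V₂ = T₃/T₂ = 467/62.76.
V₃/V₁ = (V₂/V₁)(V₃/V₂) = 20.3 × (467/62.76) = 151.1.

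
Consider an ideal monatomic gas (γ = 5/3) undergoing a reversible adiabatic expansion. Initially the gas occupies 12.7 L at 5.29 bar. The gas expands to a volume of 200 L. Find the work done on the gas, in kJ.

W ≈ -8.47 kJ

P₂ = P₁(V₁/V₂)^γ = 5.29×(12.7/200)^(5/3) = 0.05347 bar.
For a reversible adiabat, W_by_gas = (P₁V₁ − P₂V₂)/(γ−1).
W_by = (529000×0.0127 − 5347×0.2) / (2/3) = 8473 J.
W_on_gas = −W_by = -8473 J.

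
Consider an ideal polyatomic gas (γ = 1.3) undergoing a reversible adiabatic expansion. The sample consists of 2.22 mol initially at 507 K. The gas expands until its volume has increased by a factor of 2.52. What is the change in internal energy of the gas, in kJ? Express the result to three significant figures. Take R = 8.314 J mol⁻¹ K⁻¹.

ΔU ≈ -7.55 kJ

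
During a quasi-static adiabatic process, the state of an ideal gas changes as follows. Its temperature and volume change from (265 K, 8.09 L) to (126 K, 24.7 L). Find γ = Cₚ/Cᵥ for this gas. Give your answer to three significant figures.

γ ≈ 1.67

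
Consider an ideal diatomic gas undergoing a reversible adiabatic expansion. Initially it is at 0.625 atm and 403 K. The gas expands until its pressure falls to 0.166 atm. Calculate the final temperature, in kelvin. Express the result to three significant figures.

Adiabatic: T₂/T₁ = (P₂/P₁)^((γ−1)/γ).
For a diatomic ideal gas γ = 7/5, so (γ−1)/γ = 2/7.
T₂ = 403 × (0.166/0.625)^(2/7) = 275.9 K.

T₂ ≈ 276 K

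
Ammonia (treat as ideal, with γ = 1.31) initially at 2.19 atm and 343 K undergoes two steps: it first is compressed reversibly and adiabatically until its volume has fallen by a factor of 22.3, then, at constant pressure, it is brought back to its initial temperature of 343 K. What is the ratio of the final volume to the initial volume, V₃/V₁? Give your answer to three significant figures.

V₃/V₁ ≈ 0.0171

Adiabatic step: V₂/V₁ = 0.04484; T₂ = T₁·22.3^(0.31) = 898 K.
Isobaric step: V₃/V₂ = T₃/T₂ = 343/898.
V₃/V₁ = (V₂/V₁)(V₃/V₂) = 0.04484 × (343/898) = 0.01713.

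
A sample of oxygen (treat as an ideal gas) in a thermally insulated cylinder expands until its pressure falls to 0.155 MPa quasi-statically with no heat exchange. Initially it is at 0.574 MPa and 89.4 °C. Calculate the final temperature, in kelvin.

T₂ ≈ 249 K

Along an adiabat T P^((1−γ)/γ) is constant, so T₂ = T₁ (P₂/P₁)^((γ−1)/γ).
For a diatomic ideal gas γ = 7/5, so (γ−1)/γ = 2/7.
T₁ = 89.4 °C = 362.5 K.
T₂ = 362.5 × (0.155/0.574)^(2/7) = 249.4 K.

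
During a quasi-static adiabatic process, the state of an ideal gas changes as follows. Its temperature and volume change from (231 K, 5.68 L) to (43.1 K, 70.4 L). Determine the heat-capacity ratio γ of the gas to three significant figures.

TV^(γ−1) = const ⇒ γ − 1 = ln(T₂/T₁) / ln(V₁/V₂).
γ = 1 + ln(43.1/231) / ln(5.68/70.4) = 1.667.

γ ≈ 1.67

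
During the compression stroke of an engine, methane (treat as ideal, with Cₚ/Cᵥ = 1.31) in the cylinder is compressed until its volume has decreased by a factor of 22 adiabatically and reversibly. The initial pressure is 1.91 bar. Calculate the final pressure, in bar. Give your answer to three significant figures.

P₂ ≈ 110 bar

Since PV^γ is constant along a reversible adiabat, P₂ = P₁ (V₁/V₂)^γ.
P₂ = 1.91 × 22^(1.31) = 109.5 bar.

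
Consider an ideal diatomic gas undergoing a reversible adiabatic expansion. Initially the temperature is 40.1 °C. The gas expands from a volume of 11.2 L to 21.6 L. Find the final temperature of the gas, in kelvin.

Adiabatic: T₁V₁^(γ−1) = T₂V₂^(γ−1) ⇒ T₂ = T₁ (V₁/V₂)^(γ−1).
For a diatomic ideal gas γ = 7/5, so γ−1 = 2/5.
T₁ = 40.1 °C = 313.2 K.
T₂ = 313.2 × (11.2/21.6)^(2/5) = 240.9 K.

T₂ ≈ 241 K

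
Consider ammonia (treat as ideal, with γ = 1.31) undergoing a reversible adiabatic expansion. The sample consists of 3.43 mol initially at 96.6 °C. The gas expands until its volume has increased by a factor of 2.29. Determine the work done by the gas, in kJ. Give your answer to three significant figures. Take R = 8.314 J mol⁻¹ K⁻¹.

For a reversible adiabat TV^(γ−1) is constant, so T₂ = T₁ (V₁/V₂)^(γ−1).
T₁ = 96.6 °C = 369.8 K.
T₂ = 369.8 × (1/2.29)^(0.31) = 286 K.
Q = 0, so ΔU = W_on_gas = nCᵥΔT with Cᵥ = R/(γ−1) = 26.82 J/(mol·K).
ΔU = 3.43 × 26.82 × (286 − 369.8) = -7705 J.
Work done by the gas = −ΔU = 7705 J.

W ≈ 7.70 kJ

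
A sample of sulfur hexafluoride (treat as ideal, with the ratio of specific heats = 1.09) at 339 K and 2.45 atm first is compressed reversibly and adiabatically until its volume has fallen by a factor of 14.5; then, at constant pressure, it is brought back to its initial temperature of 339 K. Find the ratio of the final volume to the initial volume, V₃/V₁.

V₃/V₁ ≈ 0.0542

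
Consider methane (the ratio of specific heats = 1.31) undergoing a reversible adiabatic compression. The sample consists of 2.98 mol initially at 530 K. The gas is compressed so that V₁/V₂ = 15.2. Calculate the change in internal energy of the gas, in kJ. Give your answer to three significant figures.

ΔU ≈ 56.1 kJ

Adiabatic: T₁V₁^(γ−1) = T₂V₂^(γ−1) ⇒ T₂ = T₁ (V₁/V₂)^(γ−1).
T₂ = 530 × 15.2^(0.31) = 1232 K.
Q = 0, so ΔU = W_on_gas = nCᵥΔT with Cᵥ = R/(γ−1) = 26.82 J/(mol·K).
ΔU = 2.98 × 26.82 × (1232 − 530) = 56110 J.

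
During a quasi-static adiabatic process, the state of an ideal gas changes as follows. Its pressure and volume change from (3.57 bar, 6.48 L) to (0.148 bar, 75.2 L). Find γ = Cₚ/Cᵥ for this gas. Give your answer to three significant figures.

γ ≈ 1.30

PV^γ = const ⇒ γ = ln(P₂/P₁) / ln(V₁/V₂).
γ = ln(0.148/3.57) / ln(6.48/75.2) = 1.298.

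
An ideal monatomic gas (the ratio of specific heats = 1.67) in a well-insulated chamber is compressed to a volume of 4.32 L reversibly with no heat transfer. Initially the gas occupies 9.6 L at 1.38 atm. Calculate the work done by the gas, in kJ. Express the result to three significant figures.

W ≈ -1.42 kJ

P₂ = P₁(V₁/V₂)^γ = 1.38×(9.6/4.32)^(1.67) = 5.236 atm.
For a reversible adiabat, W_by_gas = (P₁V₁ − P₂V₂)/(γ−1).
W_by = (139800×0.0096 − 530600×0.00432) / (0.67) = -1417 J.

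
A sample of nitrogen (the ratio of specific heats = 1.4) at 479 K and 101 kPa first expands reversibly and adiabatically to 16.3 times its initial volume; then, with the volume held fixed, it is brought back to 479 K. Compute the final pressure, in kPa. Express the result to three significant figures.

P₃ ≈ 6.20 kPa

Adiabatic step (PV^γ = const): P₂ = 101×(1/16.3)^(1.4) = 2.029 kPa; T₂ = 479×(1/16.3)^(0.4) = 156.8 K.
Isochoric: P₃ = P₂(T₃/T₂) = 2.029 × (479/156.8) = 6.196 kPa.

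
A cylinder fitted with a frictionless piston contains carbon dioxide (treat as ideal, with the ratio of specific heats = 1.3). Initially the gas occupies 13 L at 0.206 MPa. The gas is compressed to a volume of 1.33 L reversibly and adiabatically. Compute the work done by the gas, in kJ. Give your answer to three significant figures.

W ≈ -8.76 kJ

P₂ = P₁(V₁/V₂)^γ = 0.206×(13/1.33)^(1.3) = 3.99 MPa.
For a reversible adiabat, W_by_gas = (P₁V₁ − P₂V₂)/(γ−1).
W_by = (206000×0.013 − 3.99×10^6×0.00133) / (0.3) = -8763 J.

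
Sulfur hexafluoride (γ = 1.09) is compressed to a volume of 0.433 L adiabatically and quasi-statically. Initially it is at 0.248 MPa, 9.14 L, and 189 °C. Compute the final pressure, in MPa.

Adiabatic: P₁V₁^γ = P₂V₂^γ ⇒ P₂ = P₁ (V₁/V₂)^γ.
P₂ = 0.248 × (9.14/0.433)^(1.09) = 6.888 MPa.

P₂ ≈ 6.89 MPa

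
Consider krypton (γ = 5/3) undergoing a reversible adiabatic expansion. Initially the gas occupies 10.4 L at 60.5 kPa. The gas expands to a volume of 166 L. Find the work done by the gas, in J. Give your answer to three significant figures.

W ≈ 795 J

P₂ = P₁(V₁/V₂)^γ = 60.5×(10.4/166)^(5/3) = 0.5979 kPa.
For a reversible adiabat, W_by_gas = (P₁V₁ − P₂V₂)/(γ−1).
W_by = (60500×0.0104 − 597.9×0.166) / (2/3) = 794.9 J.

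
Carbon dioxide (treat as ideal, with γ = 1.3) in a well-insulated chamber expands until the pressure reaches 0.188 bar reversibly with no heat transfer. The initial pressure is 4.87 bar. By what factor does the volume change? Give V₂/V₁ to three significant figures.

V₂/V₁ ≈ 12.2

From PV^γ = const, V₂/V₁ = (P₁/P₂)^(1/γ).
V₂/V₁ = (4.87/0.188)^(0.769) = 12.22.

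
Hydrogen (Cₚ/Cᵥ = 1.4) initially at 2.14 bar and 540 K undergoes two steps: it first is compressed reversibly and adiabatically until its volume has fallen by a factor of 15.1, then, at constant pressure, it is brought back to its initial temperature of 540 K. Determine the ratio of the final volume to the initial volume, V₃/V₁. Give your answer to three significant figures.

Adiabatic step: V₂/V₁ = 0.06623; T₂ = T₁·15.1^(0.4) = 1600 K.
Isobaric step: V₃/V₂ = T₃/T₂ = 540/1600.
V₃/V₁ = (V₂/V₁)(V₃/V₂) = 0.06623 × (540/1600) = 0.02236.

V₃/V₁ ≈ 0.0224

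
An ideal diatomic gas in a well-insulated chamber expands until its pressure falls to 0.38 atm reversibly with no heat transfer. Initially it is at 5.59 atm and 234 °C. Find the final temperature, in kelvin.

Adiabatic: T₂/T₁ = (P₂/P₁)^((γ−1)/γ).
For a diatomic ideal gas γ = 7/5, so (γ−1)/γ = 2/7.
T₁ = 234 °C = 507.1 K.
T₂ = 507.1 × (0.38/5.59)^(2/7) = 235.2 K.

T₂ ≈ 235 K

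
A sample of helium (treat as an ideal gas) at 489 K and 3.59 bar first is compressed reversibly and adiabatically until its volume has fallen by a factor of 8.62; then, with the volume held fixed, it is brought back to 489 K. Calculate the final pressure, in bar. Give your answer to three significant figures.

For a monatomic ideal gas γ = 5/3.
Adiabatic step (PV^γ = const): P₂ = 3.59×8.62^(5/3) = 130.1 bar; T₂ = 489×8.62^(2/3) = 2056 K.
Isochoric: P₃ = P₂(T₃/T₂) = 130.1 × (489/2056) = 30.95 bar.

P₃ ≈ 30.9 bar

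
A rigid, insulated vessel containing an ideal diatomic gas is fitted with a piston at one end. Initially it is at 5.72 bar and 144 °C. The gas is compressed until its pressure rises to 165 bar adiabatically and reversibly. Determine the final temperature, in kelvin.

Along an adiabat T P^((1−γ)/γ) is constant, so T₂ = T₁ (P₂/P₁)^((γ−1)/γ).
For a diatomic ideal gas γ = 7/5, so (γ−1)/γ = 2/7.
T₁ = 144 °C = 417.1 K.
T₂ = 417.1 × (165/5.72)^(2/7) = 1090 K.

T₂ ≈ 1090 K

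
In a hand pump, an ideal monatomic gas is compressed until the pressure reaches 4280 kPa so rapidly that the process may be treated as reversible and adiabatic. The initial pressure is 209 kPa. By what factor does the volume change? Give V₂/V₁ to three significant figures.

From PV^γ = const, V₂/V₁ = (P₁/P₂)^(1/γ).
For a monatomic ideal gas γ = 5/3.
V₂/V₁ = (209/4280)^(3/5) = 0.1634.

V₂/V₁ ≈ 0.163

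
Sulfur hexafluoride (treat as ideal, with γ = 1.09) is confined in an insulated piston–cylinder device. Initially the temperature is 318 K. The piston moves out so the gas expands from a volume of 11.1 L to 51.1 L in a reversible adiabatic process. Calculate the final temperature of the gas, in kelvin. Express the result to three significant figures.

For a reversible adiabat TV^(γ−1) is constant, so T₂ = T₁ (V₁/V₂)^(γ−1).
T₂ = 318 × (11.1/51.1)^(0.09) = 277.2 K.

T₂ ≈ 277 K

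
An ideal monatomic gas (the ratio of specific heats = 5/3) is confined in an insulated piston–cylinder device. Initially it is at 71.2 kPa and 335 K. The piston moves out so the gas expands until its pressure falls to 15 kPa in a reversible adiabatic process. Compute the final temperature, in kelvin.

Along an adiabat T P^((1−γ)/γ) is constant, so T₂ = T₁ (P₂/P₁)^((γ−1)/γ).
T₂ = 335 × (15/71.2)^(2/5) = 179.7 K.

T₂ ≈ 180 K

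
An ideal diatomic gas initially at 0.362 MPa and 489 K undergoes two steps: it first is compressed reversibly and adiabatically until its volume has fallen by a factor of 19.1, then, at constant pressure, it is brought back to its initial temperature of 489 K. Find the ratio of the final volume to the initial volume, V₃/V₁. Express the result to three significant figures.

For a diatomic ideal gas γ = 7/5.
Adiabatic step: V₂/V₁ = 0.05236; T₂ = T₁·19.1^(2/5) = 1591 K.
Isobaric step: V₃/V₂ = T₃/T₂ = 489/1591.
V₃/V₁ = (V₂/V₁)(V₃/V₂) = 0.05236 × (489/1591) = 0.01609.

V₃/V₁ ≈ 0.0161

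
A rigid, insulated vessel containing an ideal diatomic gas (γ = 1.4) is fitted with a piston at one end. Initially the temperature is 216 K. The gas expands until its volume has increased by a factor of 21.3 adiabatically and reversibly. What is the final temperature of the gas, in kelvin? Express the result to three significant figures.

Adiabatic: T₁V₁^(γ−1) = T₂V₂^(γ−1) ⇒ T₂ = T₁ (V₁/V₂)^(γ−1).
T₂ = 216 × (1/21.3)^(0.4) = 63.55 K.

T₂ ≈ 63.5 K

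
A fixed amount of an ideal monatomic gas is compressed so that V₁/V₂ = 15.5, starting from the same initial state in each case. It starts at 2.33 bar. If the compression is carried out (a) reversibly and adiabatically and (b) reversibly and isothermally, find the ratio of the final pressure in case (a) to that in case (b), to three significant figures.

P_adiabatic / P_isothermal ≈ 6.22

For a monatomic ideal gas γ = 5/3.
Isothermal: P_b = P₁(V₁/V₂) = 2.33×15.5.
Adiabatic: P_a = P₁(V₁/V₂)^γ = 2.33×15.5^(5/3).
P_a/P_b = (V₁/V₂)^(γ−1) = 15.5^(2/3) = 6.217.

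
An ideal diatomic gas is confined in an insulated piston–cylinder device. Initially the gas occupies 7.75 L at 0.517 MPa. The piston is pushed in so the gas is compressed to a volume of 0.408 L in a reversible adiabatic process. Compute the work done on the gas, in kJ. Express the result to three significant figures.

γ = 7/5 for a diatomic ideal gas.
P₂ = P₁(V₁/V₂)^γ = 0.517×(7.75/0.408)^(7/5) = 31.89 MPa.
For a reversible adiabat, W_by_gas = (P₁V₁ − P₂V₂)/(γ−1).
W_by = (517000×0.00775 − 3.189×10^7×0.000408) / (2/5) = -22510 J.
W_on_gas = −W_by = 22510 J.

W ≈ 22.5 kJ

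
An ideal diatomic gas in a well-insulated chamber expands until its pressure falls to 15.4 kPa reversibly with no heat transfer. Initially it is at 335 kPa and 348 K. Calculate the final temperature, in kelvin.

T₂ ≈ 144 K

Adiabatic: T₂/T₁ = (P₂/P₁)^((γ−1)/γ).
For a diatomic ideal gas γ = 7/5, so (γ−1)/γ = 2/7.
T₂ = 348 × (15.4/335)^(2/7) = 144.4 K.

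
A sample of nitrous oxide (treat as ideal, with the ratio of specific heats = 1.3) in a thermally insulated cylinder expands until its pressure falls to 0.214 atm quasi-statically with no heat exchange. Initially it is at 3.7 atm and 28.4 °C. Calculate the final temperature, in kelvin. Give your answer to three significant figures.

Adiabatic: T₂/T₁ = (P₂/P₁)^((γ−1)/γ).
T₁ = 28.4 °C = 301.5 K.
T₂ = 301.5 × (0.214/3.7)^(0.231) = 156.2 K.

T₂ ≈ 156 K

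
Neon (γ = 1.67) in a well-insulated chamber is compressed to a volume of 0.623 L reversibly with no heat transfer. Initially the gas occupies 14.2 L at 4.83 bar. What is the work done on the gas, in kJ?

P₂ = P₁(V₁/V₂)^γ = 4.83×(14.2/0.623)^(1.67) = 894.3 bar.
For a reversible adiabat, W_by_gas = (P₁V₁ − P₂V₂)/(γ−1).
W_by = (483000×0.0142 − 8.943×10^7×0.000623) / (0.67) = -72920 J.
W_on_gas = −W_by = 72920 J.

W ≈ 72.9 kJ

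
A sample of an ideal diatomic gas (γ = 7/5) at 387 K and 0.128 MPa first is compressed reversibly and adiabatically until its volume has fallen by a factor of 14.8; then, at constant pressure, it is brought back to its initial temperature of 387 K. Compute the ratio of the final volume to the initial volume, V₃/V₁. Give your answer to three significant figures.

Adiabatic step: V₂/V₁ = 0.06757; T₂ = T₁·14.8^(2/5) = 1137 K.
Isobaric step: V₃/V₂ = T₃/T₂ = 387/1137.
V₃/V₁ = (V₂/V₁)(V₃/V₂) = 0.06757 × (387/1137) = 0.023.

V₃/V₁ ≈ 0.0230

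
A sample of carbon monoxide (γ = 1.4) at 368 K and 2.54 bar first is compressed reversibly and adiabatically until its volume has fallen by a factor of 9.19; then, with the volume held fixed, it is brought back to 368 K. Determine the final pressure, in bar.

Adiabatic step (PV^γ = const): P₂ = 2.54×9.19^(1.4) = 56.69 bar; T₂ = 368×9.19^(0.4) = 893.7 K.
Isochoric: P₃ = P₂(T₃/T₂) = 56.69 × (368/893.7) = 23.34 bar.

P₃ ≈ 23.3 bar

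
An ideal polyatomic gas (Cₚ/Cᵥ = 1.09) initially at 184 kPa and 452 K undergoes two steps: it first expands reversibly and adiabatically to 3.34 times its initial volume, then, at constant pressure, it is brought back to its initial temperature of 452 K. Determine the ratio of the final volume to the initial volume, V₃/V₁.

Adiabatic step: V₂/V₁ = 3.34; T₂ = T₁·(1/3.34)^(0.09) = 405.5 K.
Isobaric step: V₃/V₂ = T₃/T₂ = 452/405.5.
V₃/V₁ = (V₂/V₁)(V₃/V₂) = 3.34 × (452/405.5) = 3.723.

V₃/V₁ ≈ 3.72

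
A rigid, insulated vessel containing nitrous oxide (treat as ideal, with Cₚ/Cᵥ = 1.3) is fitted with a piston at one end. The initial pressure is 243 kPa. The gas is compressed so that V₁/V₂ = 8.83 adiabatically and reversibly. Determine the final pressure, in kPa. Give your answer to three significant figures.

Since PV^γ is constant along a reversible adiabat, P₂ = P₁ (V₁/V₂)^γ.
P₂ = 243 × 8.83^(1.3) = 4124 kPa.

P₂ ≈ 4120 kPa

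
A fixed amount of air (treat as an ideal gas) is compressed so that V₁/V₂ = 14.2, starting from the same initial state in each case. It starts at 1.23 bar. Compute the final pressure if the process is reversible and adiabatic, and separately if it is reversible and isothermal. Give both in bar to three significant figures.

adiabatic: 50.5 bar; isothermal: 17.5 bar

For a diatomic ideal gas γ = 7/5.
Isothermal: P₂ = P₁(V₁/V₂) = 1.23×14.2 = 17.47 bar.
Adiabatic: P₂ = P₁(V₁/V₂)^γ = 1.23×14.2^(7/5) = 50.48 bar.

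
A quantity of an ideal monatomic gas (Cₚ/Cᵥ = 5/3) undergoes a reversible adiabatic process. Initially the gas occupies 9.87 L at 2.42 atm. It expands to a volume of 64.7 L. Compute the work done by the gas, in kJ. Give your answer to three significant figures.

W ≈ 2.59 kJ

P₂ = P₁(V₁/V₂)^γ = 2.42×(9.87/64.7)^(5/3) = 0.1054 atm.
For a reversible adiabat, W_by_gas = (P₁V₁ − P₂V₂)/(γ−1).
W_by = (245200×0.00987 − 10680×0.0647) / (2/3) = 2594 J.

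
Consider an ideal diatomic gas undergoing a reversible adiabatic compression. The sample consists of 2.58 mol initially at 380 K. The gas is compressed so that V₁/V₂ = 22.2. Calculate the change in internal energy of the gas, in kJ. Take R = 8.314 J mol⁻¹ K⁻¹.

ΔU ≈ 50.0 kJ

Adiabatic: T₁V₁^(γ−1) = T₂V₂^(γ−1) ⇒ T₂ = T₁ (V₁/V₂)^(γ−1).
γ = 7/5 for a diatomic ideal gas, so γ−1 = 2/5.
T₂ = 380 × 22.2^(2/5) = 1313 K.
Q = 0, so ΔU = W_on_gas = nCᵥΔT with Cᵥ = R/(γ−1) = 20.79 J/(mol·K).
ΔU = 2.58 × 20.79 × (1313 − 380) = 50040 J.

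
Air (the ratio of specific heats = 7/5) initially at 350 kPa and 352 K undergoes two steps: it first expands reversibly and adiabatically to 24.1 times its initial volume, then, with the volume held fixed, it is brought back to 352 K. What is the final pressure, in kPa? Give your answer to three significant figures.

P₃ ≈ 14.5 kPa

Adiabatic step (PV^γ = const): P₂ = 350×(1/24.1)^(7/5) = 4.067 kPa; T₂ = 352×(1/24.1)^(2/5) = 98.57 K.
Isochoric: P₃ = P₂(T₃/T₂) = 4.067 × (352/98.57) = 14.52 kPa.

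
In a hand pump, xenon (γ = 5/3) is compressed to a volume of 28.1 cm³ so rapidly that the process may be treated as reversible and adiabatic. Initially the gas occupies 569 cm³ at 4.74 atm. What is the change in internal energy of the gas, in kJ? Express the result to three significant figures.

P₂ = P₁(V₁/V₂)^γ = 4.74×(569/28.1)^(5/3) = 713.1 atm.
For a reversible adiabat, W_by_gas = (P₁V₁ − P₂V₂)/(γ−1).
W_by = (480300×0.000569 − 7.225×10^7×2.81×10^-5) / (2/3) = -2635 J.
Q = 0 ⇒ ΔU = −W_by = 2635 J.

ΔU ≈ 2.64 kJ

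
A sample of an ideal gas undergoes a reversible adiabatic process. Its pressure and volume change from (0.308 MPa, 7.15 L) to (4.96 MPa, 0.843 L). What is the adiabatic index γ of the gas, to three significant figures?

PV^γ = const ⇒ γ = ln(P₂/P₁) / ln(V₁/V₂).
γ = ln(4.96/0.308) / ln(7.15/0.843) = 1.3.

γ ≈ 1.30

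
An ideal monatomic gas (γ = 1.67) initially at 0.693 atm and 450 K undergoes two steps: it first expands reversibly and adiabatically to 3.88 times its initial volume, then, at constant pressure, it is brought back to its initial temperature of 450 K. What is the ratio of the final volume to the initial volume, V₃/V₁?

Adiabatic step: V₂/V₁ = 3.88; T₂ = T₁·(1/3.88)^(0.67) = 181.4 K.
Isobaric step: V₃/V₂ = T₃/T₂ = 450/181.4.
V₃/V₁ = (V₂/V₁)(V₃/V₂) = 3.88 × (450/181.4) = 9.624.

V₃/V₁ ≈ 9.62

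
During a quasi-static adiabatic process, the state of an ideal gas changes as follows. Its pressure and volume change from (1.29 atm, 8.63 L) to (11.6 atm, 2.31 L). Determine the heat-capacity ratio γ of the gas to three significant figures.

γ ≈ 1.67

PV^γ = const ⇒ γ = ln(P₂/P₁) / ln(V₁/V₂).
γ = ln(11.6/1.29) / ln(8.63/2.31) = 1.666.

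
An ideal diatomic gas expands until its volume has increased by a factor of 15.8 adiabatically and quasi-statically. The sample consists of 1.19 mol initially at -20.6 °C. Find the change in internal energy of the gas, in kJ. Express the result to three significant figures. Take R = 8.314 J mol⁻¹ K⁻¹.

For a reversible adiabat TV^(γ−1) is constant, so T₂ = T₁ (V₁/V₂)^(γ−1).
γ = 7/5 for a diatomic ideal gas, so γ−1 = 2/5.
T₁ = -20.6 °C = 252.5 K.
T₂ = 252.5 × (1/15.8)^(2/5) = 83.73 K.
Q = 0, so ΔU = W_on_gas = nCᵥΔT with Cᵥ = R/(γ−1) = 20.79 J/(mol·K).
ΔU = 1.19 × 20.79 × (83.73 − 252.5) = -4176 J.

ΔU ≈ -4.18 kJ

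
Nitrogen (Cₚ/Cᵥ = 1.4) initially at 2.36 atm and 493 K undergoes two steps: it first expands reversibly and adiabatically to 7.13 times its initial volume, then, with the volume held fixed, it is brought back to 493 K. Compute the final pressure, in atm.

Adiabatic step (PV^γ = const): P₂ = 2.36×(1/7.13)^(1.4) = 0.1509 atm; T₂ = 493×(1/7.13)^(0.4) = 224.7 K.
Isochoric: P₃ = P₂(T₃/T₂) = 0.1509 × (493/224.7) = 0.331 atm.

P₃ ≈ 0.331 atm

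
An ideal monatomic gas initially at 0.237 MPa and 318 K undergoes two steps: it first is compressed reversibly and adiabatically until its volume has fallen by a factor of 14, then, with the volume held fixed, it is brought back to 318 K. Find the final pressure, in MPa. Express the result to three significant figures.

P₃ ≈ 3.32 MPa

For a monatomic ideal gas γ = 5/3.
Adiabatic step (PV^γ = const): P₂ = 0.237×14^(5/3) = 19.27 MPa; T₂ = 318×14^(2/3) = 1847 K.
Isochoric: P₃ = P₂(T₃/T₂) = 19.27 × (318/1847) = 3.318 MPa.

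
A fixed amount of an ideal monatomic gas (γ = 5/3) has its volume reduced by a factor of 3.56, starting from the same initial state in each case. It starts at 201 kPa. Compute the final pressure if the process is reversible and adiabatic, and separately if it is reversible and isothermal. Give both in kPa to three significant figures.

adiabatic: 1670 kPa; isothermal: 716 kPa

Isothermal: P₂ = P₁(V₁/V₂) = 201×3.56 = 715.6 kPa.
Adiabatic: P₂ = P₁(V₁/V₂)^γ = 201×3.56^(5/3) = 1668 kPa.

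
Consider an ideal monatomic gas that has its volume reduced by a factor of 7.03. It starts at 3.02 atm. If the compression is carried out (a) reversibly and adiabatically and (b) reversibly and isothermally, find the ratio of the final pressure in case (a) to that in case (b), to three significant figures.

P_adiabatic / P_isothermal ≈ 3.67

For a monatomic ideal gas γ = 5/3.
Isothermal: P_b = P₁(V₁/V₂) = 3.02×7.03.
Adiabatic: P_a = P₁(V₁/V₂)^γ = 3.02×7.03^(5/3).
P_a/P_b = (V₁/V₂)^(γ−1) = 7.03^(2/3) = 3.67.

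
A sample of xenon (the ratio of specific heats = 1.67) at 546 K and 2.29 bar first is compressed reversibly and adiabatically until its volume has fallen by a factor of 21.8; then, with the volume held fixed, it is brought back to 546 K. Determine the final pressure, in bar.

P₃ ≈ 49.9 bar

Adiabatic step (PV^γ = const): P₂ = 2.29×21.8^(1.67) = 393.6 bar; T₂ = 546×21.8^(0.67) = 4305 K.
Isochoric: P₃ = P₂(T₃/T₂) = 393.6 × (546/4305) = 49.92 bar.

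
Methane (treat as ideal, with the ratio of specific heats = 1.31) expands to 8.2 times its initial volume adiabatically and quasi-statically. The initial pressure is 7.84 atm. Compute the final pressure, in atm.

Adiabatic: P₁V₁^γ = P₂V₂^γ ⇒ P₂ = P₁ (V₁/V₂)^γ.
P₂ = 7.84 × (1/8.2)^(1.31) = 0.498 atm.

P₂ ≈ 0.498 atm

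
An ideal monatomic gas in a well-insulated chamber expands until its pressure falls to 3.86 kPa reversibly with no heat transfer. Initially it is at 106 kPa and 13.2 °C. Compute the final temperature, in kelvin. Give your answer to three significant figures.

Along an adiabat T P^((1−γ)/γ) is constant, so T₂ = T₁ (P₂/P₁)^((γ−1)/γ).
For a monatomic ideal gas γ = 5/3, so (γ−1)/γ = 2/5.
T₁ = 13.2 °C = 286.3 K.
T₂ = 286.3 × (3.86/106)^(2/5) = 76.1 K.

T₂ ≈ 76.1 K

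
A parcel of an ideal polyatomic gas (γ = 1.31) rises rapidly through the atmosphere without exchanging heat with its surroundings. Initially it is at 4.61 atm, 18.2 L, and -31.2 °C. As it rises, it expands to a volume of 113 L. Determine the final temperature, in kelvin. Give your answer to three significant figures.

Adiabatic: T₁V₁^(γ−1) = T₂V₂^(γ−1) ⇒ T₂ = T₁ (V₁/V₂)^(γ−1).
T₁ = -31.2 °C = 241.9 K.
T₂ = 241.9 × (18.2/113)^(0.31) = 137.4 K.

T₂ ≈ 137 K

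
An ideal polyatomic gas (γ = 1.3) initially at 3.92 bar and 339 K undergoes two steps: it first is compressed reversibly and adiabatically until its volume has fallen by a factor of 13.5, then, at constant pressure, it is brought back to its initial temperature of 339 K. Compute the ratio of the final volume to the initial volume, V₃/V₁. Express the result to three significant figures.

Adiabatic step: V₂/V₁ = 0.07407; T₂ = T₁·13.5^(0.3) = 740.1 K.
Isobaric step: V₃/V₂ = T₃/T₂ = 339/740.1.
V₃/V₁ = (V₂/V₁)(V₃/V₂) = 0.07407 × (339/740.1) = 0.03393.

V₃/V₁ ≈ 0.0339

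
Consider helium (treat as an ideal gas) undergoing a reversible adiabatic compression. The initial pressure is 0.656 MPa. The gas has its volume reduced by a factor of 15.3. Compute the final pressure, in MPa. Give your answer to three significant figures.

P₂ ≈ 61.9 MPa

Since PV^γ is constant along a reversible adiabat, P₂ = P₁ (V₁/V₂)^γ.
For a monatomic ideal gas γ = 5/3.
P₂ = 0.656 × 15.3^(5/3) = 61.86 MPa.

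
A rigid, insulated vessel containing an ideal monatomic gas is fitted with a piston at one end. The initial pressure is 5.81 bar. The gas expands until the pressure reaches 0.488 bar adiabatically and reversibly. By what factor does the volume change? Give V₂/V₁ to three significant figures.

V₂/V₁ ≈ 4.42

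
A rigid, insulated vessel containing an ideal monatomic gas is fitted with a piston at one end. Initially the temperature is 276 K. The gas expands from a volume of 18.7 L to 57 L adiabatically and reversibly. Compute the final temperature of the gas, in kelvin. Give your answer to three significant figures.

Adiabatic: T₁V₁^(γ−1) = T₂V₂^(γ−1) ⇒ T₂ = T₁ (V₁/V₂)^(γ−1).
For a monatomic ideal gas γ = 5/3, so γ−1 = 2/3.
T₂ = 276 × (18.7/57)^(2/3) = 131.3 K.

T₂ ≈ 131 K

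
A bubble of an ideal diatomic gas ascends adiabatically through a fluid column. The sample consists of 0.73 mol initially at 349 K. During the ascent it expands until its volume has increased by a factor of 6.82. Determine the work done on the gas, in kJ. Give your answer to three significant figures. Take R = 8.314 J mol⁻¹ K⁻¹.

W ≈ -2.84 kJ

For a reversible adiabat TV^(γ−1) is constant, so T₂ = T₁ (V₁/V₂)^(γ−1).
γ = 7/5 for a diatomic ideal gas, so γ−1 = 2/5.
T₂ = 349 × (1/6.82)^(2/5) = 161.9 K.
Q = 0, so ΔU = W_on_gas = nCᵥΔT with Cᵥ = R/(γ−1) = 20.79 J/(mol·K).
ΔU = 0.73 × 20.79 × (161.9 − 349) = -2839 J.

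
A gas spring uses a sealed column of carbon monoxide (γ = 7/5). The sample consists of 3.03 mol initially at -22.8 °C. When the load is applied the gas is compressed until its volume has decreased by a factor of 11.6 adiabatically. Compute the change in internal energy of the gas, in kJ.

ΔU ≈ 26.3 kJ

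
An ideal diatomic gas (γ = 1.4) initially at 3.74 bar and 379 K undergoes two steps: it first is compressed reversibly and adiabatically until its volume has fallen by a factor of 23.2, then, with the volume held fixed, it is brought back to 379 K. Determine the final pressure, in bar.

P₃ ≈ 86.8 bar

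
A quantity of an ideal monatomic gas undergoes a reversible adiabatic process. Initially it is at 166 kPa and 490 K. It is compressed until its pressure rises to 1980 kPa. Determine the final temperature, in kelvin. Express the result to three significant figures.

T₂ ≈ 1320 K

Along an adiabat T P^((1−γ)/γ) is constant, so T₂ = T₁ (P₂/P₁)^((γ−1)/γ).
For a monatomic ideal gas γ = 5/3, so (γ−1)/γ = 2/5.
T₂ = 490 × (1980/166)^(2/5) = 1321 K.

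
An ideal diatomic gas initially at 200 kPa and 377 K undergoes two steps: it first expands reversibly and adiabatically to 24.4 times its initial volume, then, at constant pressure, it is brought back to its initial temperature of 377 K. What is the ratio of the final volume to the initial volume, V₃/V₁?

For a diatomic ideal gas γ = 7/5.
Adiabatic step: V₂/V₁ = 24.4; T₂ = T₁·(1/24.4)^(2/5) = 105 K.
Isobaric step: V₃/V₂ = T₃/T₂ = 377/105.
V₃/V₁ = (V₂/V₁)(V₃/V₂) = 24.4 × (377/105) = 87.57.

V₃/V₁ ≈ 87.6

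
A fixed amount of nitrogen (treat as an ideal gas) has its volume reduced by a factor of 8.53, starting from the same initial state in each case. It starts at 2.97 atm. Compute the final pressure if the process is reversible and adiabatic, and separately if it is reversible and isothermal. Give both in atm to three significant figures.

adiabatic: 59.7 atm; isothermal: 25.3 atm

For a diatomic ideal gas γ = 7/5.
Isothermal: P₂ = P₁(V₁/V₂) = 2.97×8.53 = 25.33 atm.
Adiabatic: P₂ = P₁(V₁/V₂)^γ = 2.97×8.53^(7/5) = 59.72 atm.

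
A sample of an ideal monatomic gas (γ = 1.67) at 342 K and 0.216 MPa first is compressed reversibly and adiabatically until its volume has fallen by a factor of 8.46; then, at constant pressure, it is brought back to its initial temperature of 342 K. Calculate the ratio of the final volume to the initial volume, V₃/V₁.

Adiabatic step: V₂/V₁ = 0.1182; T₂ = T₁·8.46^(0.67) = 1430 K.
Isobaric step: V₃/V₂ = T₃/T₂ = 342/1430.
V₃/V₁ = (V₂/V₁)(V₃/V₂) = 0.1182 × (342/1430) = 0.02827.

V₃/V₁ ≈ 0.0283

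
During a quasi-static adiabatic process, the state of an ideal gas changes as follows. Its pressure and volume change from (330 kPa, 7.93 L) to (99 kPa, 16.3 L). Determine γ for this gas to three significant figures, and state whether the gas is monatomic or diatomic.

PV^γ = const ⇒ γ = ln(P₂/P₁) / ln(V₁/V₂).
γ = ln(99/330) / ln(7.93/16.3) = 1.671.
γ ≈ 1.67 is close to 5/3, so the gas is monatomic.

γ ≈ 1.67; monatomic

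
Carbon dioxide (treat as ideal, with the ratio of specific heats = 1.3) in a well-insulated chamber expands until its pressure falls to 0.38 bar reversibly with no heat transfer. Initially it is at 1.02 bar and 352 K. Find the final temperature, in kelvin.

T₂ ≈ 280 K

Along an adiabat T P^((1−γ)/γ) is constant, so T₂ = T₁ (P₂/P₁)^((γ−1)/γ).
T₂ = 352 × (0.38/1.02)^(0.231) = 280.3 K.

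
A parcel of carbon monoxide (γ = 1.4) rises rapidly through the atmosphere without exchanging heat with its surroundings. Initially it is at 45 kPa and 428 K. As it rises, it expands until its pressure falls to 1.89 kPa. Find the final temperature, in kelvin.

T₂ ≈ 173 K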